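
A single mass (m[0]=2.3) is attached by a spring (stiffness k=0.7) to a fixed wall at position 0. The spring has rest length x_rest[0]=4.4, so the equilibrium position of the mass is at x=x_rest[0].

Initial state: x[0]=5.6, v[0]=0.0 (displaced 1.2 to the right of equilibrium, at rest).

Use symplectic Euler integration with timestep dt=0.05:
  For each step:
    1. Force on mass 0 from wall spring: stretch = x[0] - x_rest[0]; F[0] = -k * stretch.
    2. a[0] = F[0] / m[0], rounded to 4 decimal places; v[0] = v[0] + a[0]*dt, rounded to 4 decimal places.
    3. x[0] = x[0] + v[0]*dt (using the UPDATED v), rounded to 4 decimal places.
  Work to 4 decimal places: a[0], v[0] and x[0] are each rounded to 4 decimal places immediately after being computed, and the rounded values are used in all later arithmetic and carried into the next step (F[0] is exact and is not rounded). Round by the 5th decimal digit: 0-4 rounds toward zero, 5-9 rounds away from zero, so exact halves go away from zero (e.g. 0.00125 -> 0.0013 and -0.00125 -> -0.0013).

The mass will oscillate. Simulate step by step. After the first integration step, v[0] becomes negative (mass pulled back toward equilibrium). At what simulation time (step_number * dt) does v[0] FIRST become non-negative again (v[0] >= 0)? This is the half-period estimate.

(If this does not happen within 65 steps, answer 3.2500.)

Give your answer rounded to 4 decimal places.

Step 0: x=[5.6000] v=[0.0000]
Step 1: x=[5.5991] v=[-0.0183]
Step 2: x=[5.5973] v=[-0.0365]
Step 3: x=[5.5946] v=[-0.0547]
Step 4: x=[5.5910] v=[-0.0729]
Step 5: x=[5.5865] v=[-0.0910]
Step 6: x=[5.5810] v=[-0.1091]
Step 7: x=[5.5746] v=[-0.1271]
Step 8: x=[5.5674] v=[-0.1450]
Step 9: x=[5.5593] v=[-0.1628]
Step 10: x=[5.5503] v=[-0.1804]
Step 11: x=[5.5404] v=[-0.1979]
Step 12: x=[5.5296] v=[-0.2153]
Step 13: x=[5.5180] v=[-0.2325]
Step 14: x=[5.5055] v=[-0.2495]
Step 15: x=[5.4922] v=[-0.2663]
Step 16: x=[5.4781] v=[-0.2829]
Step 17: x=[5.4631] v=[-0.2993]
Step 18: x=[5.4473] v=[-0.3155]
Step 19: x=[5.4307] v=[-0.3314]
Step 20: x=[5.4133] v=[-0.3471]
Step 21: x=[5.3952] v=[-0.3625]
Step 22: x=[5.3763] v=[-0.3776]
Step 23: x=[5.3567] v=[-0.3925]
Step 24: x=[5.3363] v=[-0.4071]
Step 25: x=[5.3152] v=[-0.4214]
Step 26: x=[5.2934] v=[-0.4353]
Step 27: x=[5.2710] v=[-0.4489]
Step 28: x=[5.2479] v=[-0.4622]
Step 29: x=[5.2241] v=[-0.4751]
Step 30: x=[5.1997] v=[-0.4876]
Step 31: x=[5.1747] v=[-0.4998]
Step 32: x=[5.1491] v=[-0.5116]
Step 33: x=[5.1230] v=[-0.5230]
Step 34: x=[5.0963] v=[-0.5340]
Step 35: x=[5.0691] v=[-0.5446]
Step 36: x=[5.0414] v=[-0.5548]
Step 37: x=[5.0132] v=[-0.5646]
Step 38: x=[4.9845] v=[-0.5739]
Step 39: x=[4.9554] v=[-0.5828]
Step 40: x=[4.9258] v=[-0.5913]
Step 41: x=[4.8958] v=[-0.5993]
Step 42: x=[4.8655] v=[-0.6068]
Step 43: x=[4.8348] v=[-0.6139]
Step 44: x=[4.8038] v=[-0.6205]
Step 45: x=[4.7725] v=[-0.6266]
Step 46: x=[4.7409] v=[-0.6323]
Step 47: x=[4.7090] v=[-0.6375]
Step 48: x=[4.6769] v=[-0.6422]
Step 49: x=[4.6446] v=[-0.6464]
Step 50: x=[4.6121] v=[-0.6501]
Step 51: x=[4.5794] v=[-0.6533]
Step 52: x=[4.5466] v=[-0.6560]
Step 53: x=[4.5137] v=[-0.6582]
Step 54: x=[4.4807] v=[-0.6599]
Step 55: x=[4.4476] v=[-0.6611]
Step 56: x=[4.4145] v=[-0.6618]
Step 57: x=[4.3814] v=[-0.6620]
Step 58: x=[4.3483] v=[-0.6617]
Step 59: x=[4.3153] v=[-0.6609]
Step 60: x=[4.2823] v=[-0.6596]
Step 61: x=[4.2494] v=[-0.6578]
Step 62: x=[4.2166] v=[-0.6555]
Step 63: x=[4.1840] v=[-0.6527]
Step 64: x=[4.1515] v=[-0.6494]
Step 65: x=[4.1192] v=[-0.6456]
v[0] did not become non-negative within 65 steps; using fallback time=3.2500

Answer: 3.2500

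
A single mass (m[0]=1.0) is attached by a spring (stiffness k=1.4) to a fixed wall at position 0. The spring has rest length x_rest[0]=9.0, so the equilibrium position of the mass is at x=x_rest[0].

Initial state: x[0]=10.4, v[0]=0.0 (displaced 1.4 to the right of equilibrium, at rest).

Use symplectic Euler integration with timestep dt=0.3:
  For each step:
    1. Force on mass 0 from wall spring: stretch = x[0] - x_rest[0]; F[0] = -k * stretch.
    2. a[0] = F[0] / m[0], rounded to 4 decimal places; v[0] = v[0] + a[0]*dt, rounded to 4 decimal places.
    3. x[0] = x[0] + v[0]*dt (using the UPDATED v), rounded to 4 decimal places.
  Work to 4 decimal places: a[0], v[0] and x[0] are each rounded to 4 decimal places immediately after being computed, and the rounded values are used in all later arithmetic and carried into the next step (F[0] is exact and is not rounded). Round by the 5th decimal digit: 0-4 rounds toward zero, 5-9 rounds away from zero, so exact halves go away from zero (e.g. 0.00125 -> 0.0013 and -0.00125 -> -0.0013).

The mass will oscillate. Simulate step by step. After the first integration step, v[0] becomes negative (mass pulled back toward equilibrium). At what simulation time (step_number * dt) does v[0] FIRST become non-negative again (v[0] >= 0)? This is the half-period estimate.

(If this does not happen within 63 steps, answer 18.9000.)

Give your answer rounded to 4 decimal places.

Step 0: x=[10.4000] v=[0.0000]
Step 1: x=[10.2236] v=[-0.5880]
Step 2: x=[9.8930] v=[-1.1019]
Step 3: x=[9.4499] v=[-1.4770]
Step 4: x=[8.9501] v=[-1.6660]
Step 5: x=[8.4566] v=[-1.6450]
Step 6: x=[8.0316] v=[-1.4168]
Step 7: x=[7.7286] v=[-1.0101]
Step 8: x=[7.5858] v=[-0.4761]
Step 9: x=[7.6212] v=[0.1179]
First v>=0 after going negative at step 9, time=2.7000

Answer: 2.7000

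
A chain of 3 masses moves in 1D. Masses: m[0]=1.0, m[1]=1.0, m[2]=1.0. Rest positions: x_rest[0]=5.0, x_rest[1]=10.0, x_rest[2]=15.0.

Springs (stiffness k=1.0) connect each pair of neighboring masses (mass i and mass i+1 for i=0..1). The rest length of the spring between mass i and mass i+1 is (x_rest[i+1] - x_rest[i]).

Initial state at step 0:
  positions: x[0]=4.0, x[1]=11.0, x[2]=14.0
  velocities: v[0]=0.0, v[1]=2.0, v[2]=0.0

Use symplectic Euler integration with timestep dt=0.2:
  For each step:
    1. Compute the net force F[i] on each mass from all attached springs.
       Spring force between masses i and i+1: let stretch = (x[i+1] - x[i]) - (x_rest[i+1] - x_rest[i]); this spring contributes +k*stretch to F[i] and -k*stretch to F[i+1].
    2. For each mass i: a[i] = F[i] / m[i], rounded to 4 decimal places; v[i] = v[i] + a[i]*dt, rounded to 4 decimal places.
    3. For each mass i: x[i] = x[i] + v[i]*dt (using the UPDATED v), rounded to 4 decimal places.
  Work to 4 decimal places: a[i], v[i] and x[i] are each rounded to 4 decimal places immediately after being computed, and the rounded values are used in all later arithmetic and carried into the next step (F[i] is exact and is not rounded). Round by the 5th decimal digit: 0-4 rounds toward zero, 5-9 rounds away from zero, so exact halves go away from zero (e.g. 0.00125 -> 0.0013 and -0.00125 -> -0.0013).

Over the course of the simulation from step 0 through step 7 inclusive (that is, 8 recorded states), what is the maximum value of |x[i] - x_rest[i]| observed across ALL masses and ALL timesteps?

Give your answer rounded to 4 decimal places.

Answer: 1.3072

Derivation:
Step 0: x=[4.0000 11.0000 14.0000] v=[0.0000 2.0000 0.0000]
Step 1: x=[4.0800 11.2400 14.0800] v=[0.4000 1.2000 0.4000]
Step 2: x=[4.2464 11.3072 14.2464] v=[0.8320 0.3360 0.8320]
Step 3: x=[4.4952 11.2095 14.4952] v=[1.2442 -0.4883 1.2442]
Step 4: x=[4.8126 10.9747 14.8126] v=[1.5871 -1.1740 1.5871]
Step 5: x=[5.1765 10.6469 15.1765] v=[1.8195 -1.6388 1.8195]
Step 6: x=[5.5592 10.2815 15.5592] v=[1.9136 -1.8270 1.9136]
Step 7: x=[5.9308 9.9383 15.9308] v=[1.8581 -1.7159 1.8581]
Max displacement = 1.3072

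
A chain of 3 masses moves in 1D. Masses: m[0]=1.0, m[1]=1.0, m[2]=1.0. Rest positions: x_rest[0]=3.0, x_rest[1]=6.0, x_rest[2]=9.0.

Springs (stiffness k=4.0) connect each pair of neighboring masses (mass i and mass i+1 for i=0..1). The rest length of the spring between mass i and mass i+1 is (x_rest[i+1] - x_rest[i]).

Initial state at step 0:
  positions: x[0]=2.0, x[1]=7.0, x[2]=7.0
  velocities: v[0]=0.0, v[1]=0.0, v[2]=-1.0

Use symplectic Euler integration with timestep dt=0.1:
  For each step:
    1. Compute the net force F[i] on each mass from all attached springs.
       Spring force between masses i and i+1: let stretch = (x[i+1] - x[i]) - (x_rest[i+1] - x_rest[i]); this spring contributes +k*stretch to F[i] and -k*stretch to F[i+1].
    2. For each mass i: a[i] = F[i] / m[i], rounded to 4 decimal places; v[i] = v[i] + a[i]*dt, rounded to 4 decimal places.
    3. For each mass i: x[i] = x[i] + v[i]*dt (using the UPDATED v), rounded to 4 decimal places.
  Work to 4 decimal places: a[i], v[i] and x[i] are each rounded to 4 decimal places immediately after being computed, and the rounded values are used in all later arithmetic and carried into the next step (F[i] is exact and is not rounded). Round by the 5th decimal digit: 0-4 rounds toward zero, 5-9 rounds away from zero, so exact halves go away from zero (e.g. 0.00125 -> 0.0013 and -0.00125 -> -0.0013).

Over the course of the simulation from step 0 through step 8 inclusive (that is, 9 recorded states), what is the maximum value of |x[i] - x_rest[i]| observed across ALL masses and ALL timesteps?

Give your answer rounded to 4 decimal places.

Step 0: x=[2.0000 7.0000 7.0000] v=[0.0000 0.0000 -1.0000]
Step 1: x=[2.0800 6.8000 7.0200] v=[0.8000 -2.0000 0.2000]
Step 2: x=[2.2288 6.4200 7.1512] v=[1.4880 -3.8000 1.3120]
Step 3: x=[2.4253 5.9016 7.3732] v=[1.9645 -5.1840 2.2195]
Step 4: x=[2.6408 5.3030 7.6563] v=[2.1550 -5.9859 2.8309]
Step 5: x=[2.8428 4.6921 7.9653] v=[2.0199 -6.1095 3.0896]
Step 6: x=[2.9988 4.1381 8.2633] v=[1.5596 -5.5399 2.9803]
Step 7: x=[3.0803 3.7036 8.5163] v=[0.8153 -4.3455 2.5302]
Step 8: x=[3.0668 3.4366 8.6968] v=[-0.1354 -2.6697 1.8051]
Max displacement = 2.5634

Answer: 2.5634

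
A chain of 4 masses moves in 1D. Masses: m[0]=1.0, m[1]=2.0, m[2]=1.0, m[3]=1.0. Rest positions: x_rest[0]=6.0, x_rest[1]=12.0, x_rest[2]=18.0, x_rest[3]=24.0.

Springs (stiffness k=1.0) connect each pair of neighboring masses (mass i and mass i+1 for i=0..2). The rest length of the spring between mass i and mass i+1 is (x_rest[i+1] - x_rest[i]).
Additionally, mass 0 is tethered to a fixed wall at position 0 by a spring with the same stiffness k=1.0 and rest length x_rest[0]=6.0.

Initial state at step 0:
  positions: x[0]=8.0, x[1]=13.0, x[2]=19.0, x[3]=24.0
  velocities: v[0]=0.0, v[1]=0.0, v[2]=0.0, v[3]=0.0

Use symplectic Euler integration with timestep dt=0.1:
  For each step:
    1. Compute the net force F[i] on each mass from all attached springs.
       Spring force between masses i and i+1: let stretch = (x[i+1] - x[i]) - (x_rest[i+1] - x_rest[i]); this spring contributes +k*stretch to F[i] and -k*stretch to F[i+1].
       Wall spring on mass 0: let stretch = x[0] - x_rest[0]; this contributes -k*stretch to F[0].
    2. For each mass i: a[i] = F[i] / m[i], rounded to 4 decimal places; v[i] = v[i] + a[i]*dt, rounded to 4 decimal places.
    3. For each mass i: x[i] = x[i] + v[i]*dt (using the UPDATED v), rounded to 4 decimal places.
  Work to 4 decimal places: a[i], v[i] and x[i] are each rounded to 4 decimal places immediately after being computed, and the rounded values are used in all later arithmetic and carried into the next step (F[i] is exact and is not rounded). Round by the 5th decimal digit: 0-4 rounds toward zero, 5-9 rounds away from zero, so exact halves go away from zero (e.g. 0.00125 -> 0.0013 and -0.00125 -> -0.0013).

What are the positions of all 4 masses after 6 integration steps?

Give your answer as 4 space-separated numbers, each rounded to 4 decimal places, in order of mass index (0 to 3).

Answer: 7.4143 13.0883 18.8136 24.1964

Derivation:
Step 0: x=[8.0000 13.0000 19.0000 24.0000] v=[0.0000 0.0000 0.0000 0.0000]
Step 1: x=[7.9700 13.0050 18.9900 24.0100] v=[-0.3000 0.0500 -0.1000 0.1000]
Step 2: x=[7.9107 13.0148 18.9704 24.0298] v=[-0.5935 0.0975 -0.1965 0.1980]
Step 3: x=[7.8233 13.0288 18.9418 24.0590] v=[-0.8742 0.1401 -0.2861 0.2921]
Step 4: x=[7.7097 13.0464 18.9052 24.0970] v=[-1.1360 0.1755 -0.3657 0.3804]
Step 5: x=[7.5724 13.0666 18.8620 24.1431] v=[-1.3733 0.2016 -0.4324 0.4612]
Step 6: x=[7.4143 13.0883 18.8136 24.1964] v=[-1.5811 0.2167 -0.4838 0.5331]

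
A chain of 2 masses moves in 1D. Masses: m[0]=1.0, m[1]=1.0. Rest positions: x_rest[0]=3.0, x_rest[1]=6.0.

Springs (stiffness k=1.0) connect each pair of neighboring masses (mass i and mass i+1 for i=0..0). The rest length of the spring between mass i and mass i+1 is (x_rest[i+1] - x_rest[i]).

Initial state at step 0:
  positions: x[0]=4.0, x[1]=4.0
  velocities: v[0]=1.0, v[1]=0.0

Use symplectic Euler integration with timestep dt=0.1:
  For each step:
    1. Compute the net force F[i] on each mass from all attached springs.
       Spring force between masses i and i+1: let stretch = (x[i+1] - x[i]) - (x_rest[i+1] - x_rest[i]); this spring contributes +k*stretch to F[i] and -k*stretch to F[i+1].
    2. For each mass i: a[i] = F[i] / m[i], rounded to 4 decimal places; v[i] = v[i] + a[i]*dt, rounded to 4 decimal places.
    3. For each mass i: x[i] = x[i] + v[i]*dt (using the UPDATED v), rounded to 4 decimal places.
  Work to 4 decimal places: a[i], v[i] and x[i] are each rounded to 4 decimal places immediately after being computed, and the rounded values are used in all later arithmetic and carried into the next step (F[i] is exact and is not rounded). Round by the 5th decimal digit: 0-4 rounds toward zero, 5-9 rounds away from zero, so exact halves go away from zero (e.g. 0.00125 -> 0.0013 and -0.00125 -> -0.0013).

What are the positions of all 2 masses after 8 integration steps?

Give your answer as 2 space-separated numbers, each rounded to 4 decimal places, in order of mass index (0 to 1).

Answer: 3.7615 5.0386

Derivation:
Step 0: x=[4.0000 4.0000] v=[1.0000 0.0000]
Step 1: x=[4.0700 4.0300] v=[0.7000 0.3000]
Step 2: x=[4.1096 4.0904] v=[0.3960 0.6040]
Step 3: x=[4.1190 4.1810] v=[0.0941 0.9059]
Step 4: x=[4.0990 4.3010] v=[-0.1997 1.1997]
Step 5: x=[4.0511 4.4490] v=[-0.4795 1.4795]
Step 6: x=[3.9771 4.6230] v=[-0.7397 1.7397]
Step 7: x=[3.8796 4.8205] v=[-0.9751 1.9751]
Step 8: x=[3.7615 5.0386] v=[-1.1810 2.1810]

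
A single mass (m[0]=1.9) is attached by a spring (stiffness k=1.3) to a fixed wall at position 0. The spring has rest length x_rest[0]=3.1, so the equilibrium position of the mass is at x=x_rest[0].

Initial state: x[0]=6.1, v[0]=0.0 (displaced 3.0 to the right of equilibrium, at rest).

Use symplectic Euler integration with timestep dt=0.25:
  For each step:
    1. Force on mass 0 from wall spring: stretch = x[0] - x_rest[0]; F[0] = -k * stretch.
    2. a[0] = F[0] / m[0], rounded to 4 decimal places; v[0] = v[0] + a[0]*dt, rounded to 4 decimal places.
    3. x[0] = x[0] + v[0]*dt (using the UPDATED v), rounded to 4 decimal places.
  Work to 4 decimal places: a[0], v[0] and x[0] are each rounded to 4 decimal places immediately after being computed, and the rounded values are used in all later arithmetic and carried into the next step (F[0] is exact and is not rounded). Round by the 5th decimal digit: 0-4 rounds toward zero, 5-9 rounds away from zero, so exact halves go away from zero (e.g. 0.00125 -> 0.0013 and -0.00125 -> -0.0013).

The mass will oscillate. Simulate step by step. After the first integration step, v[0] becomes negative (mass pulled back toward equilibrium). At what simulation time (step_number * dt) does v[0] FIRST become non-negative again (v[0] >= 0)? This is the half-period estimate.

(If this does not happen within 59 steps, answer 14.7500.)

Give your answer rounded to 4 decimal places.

Step 0: x=[6.1000] v=[0.0000]
Step 1: x=[5.9717] v=[-0.5132]
Step 2: x=[5.7206] v=[-1.0044]
Step 3: x=[5.3574] v=[-1.4527]
Step 4: x=[4.8977] v=[-1.8388]
Step 5: x=[4.3611] v=[-2.1463]
Step 6: x=[3.7706] v=[-2.3620]
Step 7: x=[3.1514] v=[-2.4767]
Step 8: x=[2.5300] v=[-2.4855]
Step 9: x=[1.9330] v=[-2.3880]
Step 10: x=[1.3859] v=[-2.1884]
Step 11: x=[0.9121] v=[-1.8952]
Step 12: x=[0.5319] v=[-1.5210]
Step 13: x=[0.2615] v=[-1.0817]
Step 14: x=[0.1125] v=[-0.5962]
Step 15: x=[0.0912] v=[-0.0852]
Step 16: x=[0.1986] v=[0.4295]
First v>=0 after going negative at step 16, time=4.0000

Answer: 4.0000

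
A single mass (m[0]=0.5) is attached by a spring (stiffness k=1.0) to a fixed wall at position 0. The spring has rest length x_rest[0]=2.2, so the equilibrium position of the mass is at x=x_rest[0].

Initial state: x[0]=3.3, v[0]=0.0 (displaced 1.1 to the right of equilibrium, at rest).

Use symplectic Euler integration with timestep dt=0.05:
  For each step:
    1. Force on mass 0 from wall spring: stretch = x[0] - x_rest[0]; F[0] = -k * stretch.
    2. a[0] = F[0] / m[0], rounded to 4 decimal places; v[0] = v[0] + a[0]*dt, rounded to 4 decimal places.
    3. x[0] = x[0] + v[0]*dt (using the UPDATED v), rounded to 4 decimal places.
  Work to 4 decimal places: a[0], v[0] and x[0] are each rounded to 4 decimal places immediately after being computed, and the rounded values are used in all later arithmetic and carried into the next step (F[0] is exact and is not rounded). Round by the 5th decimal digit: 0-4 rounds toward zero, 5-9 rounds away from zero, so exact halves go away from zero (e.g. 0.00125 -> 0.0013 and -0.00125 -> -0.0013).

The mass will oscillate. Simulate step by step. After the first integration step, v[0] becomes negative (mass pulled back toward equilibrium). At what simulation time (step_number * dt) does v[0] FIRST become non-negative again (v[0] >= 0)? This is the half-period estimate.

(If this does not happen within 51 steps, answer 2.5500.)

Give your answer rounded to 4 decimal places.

Step 0: x=[3.3000] v=[0.0000]
Step 1: x=[3.2945] v=[-0.1100]
Step 2: x=[3.2835] v=[-0.2195]
Step 3: x=[3.2671] v=[-0.3279]
Step 4: x=[3.2454] v=[-0.4346]
Step 5: x=[3.2184] v=[-0.5391]
Step 6: x=[3.1864] v=[-0.6409]
Step 7: x=[3.1494] v=[-0.7395]
Step 8: x=[3.1077] v=[-0.8344]
Step 9: x=[3.0614] v=[-0.9252]
Step 10: x=[3.0108] v=[-1.0113]
Step 11: x=[2.9562] v=[-1.0924]
Step 12: x=[2.8978] v=[-1.1680]
Step 13: x=[2.8359] v=[-1.2378]
Step 14: x=[2.7708] v=[-1.3014]
Step 15: x=[2.7029] v=[-1.3585]
Step 16: x=[2.6325] v=[-1.4088]
Step 17: x=[2.5599] v=[-1.4521]
Step 18: x=[2.4855] v=[-1.4881]
Step 19: x=[2.4097] v=[-1.5167]
Step 20: x=[2.3328] v=[-1.5377]
Step 21: x=[2.2553] v=[-1.5510]
Step 22: x=[2.1775] v=[-1.5565]
Step 23: x=[2.0998] v=[-1.5543]
Step 24: x=[2.0226] v=[-1.5443]
Step 25: x=[1.9463] v=[-1.5266]
Step 26: x=[1.8712] v=[-1.5012]
Step 27: x=[1.7978] v=[-1.4683]
Step 28: x=[1.7264] v=[-1.4281]
Step 29: x=[1.6574] v=[-1.3807]
Step 30: x=[1.5911] v=[-1.3264]
Step 31: x=[1.5278] v=[-1.2655]
Step 32: x=[1.4679] v=[-1.1983]
Step 33: x=[1.4116] v=[-1.1251]
Step 34: x=[1.3593] v=[-1.0463]
Step 35: x=[1.3112] v=[-0.9622]
Step 36: x=[1.2675] v=[-0.8733]
Step 37: x=[1.2285] v=[-0.7801]
Step 38: x=[1.1944] v=[-0.6830]
Step 39: x=[1.1653] v=[-0.5824]
Step 40: x=[1.1414] v=[-0.4789]
Step 41: x=[1.1228] v=[-0.3730]
Step 42: x=[1.1095] v=[-0.2653]
Step 43: x=[1.1017] v=[-0.1563]
Step 44: x=[1.0994] v=[-0.0465]
Step 45: x=[1.1026] v=[0.0636]
First v>=0 after going negative at step 45, time=2.2500

Answer: 2.2500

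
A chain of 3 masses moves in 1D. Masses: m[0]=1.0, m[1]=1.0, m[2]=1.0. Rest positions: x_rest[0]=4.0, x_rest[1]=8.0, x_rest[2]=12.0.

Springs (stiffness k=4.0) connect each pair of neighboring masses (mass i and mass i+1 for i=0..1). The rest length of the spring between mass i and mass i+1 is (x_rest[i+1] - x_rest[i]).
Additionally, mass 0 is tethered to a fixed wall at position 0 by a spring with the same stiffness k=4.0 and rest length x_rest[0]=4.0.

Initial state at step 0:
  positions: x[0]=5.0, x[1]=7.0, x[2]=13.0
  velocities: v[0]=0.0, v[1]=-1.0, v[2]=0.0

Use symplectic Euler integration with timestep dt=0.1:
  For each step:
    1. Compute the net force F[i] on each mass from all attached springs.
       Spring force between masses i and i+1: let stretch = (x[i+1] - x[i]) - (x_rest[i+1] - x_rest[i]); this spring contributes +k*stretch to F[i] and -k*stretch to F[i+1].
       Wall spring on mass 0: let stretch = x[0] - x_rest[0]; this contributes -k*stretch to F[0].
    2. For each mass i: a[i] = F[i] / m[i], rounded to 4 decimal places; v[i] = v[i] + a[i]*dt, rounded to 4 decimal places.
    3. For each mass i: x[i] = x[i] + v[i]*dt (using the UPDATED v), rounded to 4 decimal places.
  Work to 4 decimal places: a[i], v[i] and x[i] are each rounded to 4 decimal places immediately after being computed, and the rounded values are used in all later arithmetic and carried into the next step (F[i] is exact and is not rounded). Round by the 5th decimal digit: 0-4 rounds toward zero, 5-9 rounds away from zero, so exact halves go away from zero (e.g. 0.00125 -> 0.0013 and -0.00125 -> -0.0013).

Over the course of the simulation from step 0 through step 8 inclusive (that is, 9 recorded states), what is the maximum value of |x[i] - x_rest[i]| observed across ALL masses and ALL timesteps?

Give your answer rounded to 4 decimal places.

Step 0: x=[5.0000 7.0000 13.0000] v=[0.0000 -1.0000 0.0000]
Step 1: x=[4.8800 7.0600 12.9200] v=[-1.2000 0.6000 -0.8000]
Step 2: x=[4.6520 7.2672 12.7656] v=[-2.2800 2.0720 -1.5440]
Step 3: x=[4.3425 7.5897 12.5513] v=[-3.0947 3.2253 -2.1434]
Step 4: x=[3.9892 7.9808 12.2985] v=[-3.5328 3.9111 -2.5280]
Step 5: x=[3.6360 8.3850 12.0330] v=[-3.5318 4.0415 -2.6551]
Step 6: x=[3.3273 8.7451 11.7816] v=[-3.0866 3.6011 -2.5143]
Step 7: x=[3.1023 9.0100 11.5687] v=[-2.2504 2.6486 -2.1289]
Step 8: x=[2.9895 9.1409 11.4135] v=[-1.1282 1.3090 -1.5524]
Max displacement = 1.1409

Answer: 1.1409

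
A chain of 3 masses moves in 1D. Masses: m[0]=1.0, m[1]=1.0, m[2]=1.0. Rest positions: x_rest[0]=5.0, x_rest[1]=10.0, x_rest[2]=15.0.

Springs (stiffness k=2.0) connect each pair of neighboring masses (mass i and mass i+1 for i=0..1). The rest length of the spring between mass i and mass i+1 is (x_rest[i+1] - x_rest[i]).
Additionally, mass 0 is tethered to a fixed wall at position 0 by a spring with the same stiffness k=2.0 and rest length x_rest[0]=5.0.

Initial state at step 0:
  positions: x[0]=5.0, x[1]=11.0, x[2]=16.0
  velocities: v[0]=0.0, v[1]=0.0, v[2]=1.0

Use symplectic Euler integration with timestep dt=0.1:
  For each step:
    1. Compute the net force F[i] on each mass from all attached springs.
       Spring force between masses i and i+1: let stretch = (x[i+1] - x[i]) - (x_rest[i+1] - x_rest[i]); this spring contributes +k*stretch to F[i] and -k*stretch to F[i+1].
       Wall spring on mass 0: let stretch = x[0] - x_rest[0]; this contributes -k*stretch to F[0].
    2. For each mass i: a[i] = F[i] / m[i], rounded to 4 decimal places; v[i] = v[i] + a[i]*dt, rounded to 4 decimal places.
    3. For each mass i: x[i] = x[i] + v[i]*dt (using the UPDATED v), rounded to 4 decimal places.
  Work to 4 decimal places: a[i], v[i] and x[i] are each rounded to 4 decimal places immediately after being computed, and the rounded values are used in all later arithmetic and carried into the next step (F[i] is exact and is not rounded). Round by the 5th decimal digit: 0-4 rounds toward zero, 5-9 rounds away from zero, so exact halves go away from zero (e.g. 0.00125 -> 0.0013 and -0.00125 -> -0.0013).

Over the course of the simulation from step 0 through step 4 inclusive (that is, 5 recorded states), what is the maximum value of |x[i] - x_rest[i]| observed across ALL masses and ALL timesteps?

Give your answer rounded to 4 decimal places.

Answer: 1.3747

Derivation:
Step 0: x=[5.0000 11.0000 16.0000] v=[0.0000 0.0000 1.0000]
Step 1: x=[5.0200 10.9800 16.1000] v=[0.2000 -0.2000 1.0000]
Step 2: x=[5.0588 10.9432 16.1976] v=[0.3880 -0.3680 0.9760]
Step 3: x=[5.1141 10.8938 16.2901] v=[0.5531 -0.4940 0.9251]
Step 4: x=[5.1827 10.8367 16.3747] v=[0.6862 -0.5707 0.8458]
Max displacement = 1.3747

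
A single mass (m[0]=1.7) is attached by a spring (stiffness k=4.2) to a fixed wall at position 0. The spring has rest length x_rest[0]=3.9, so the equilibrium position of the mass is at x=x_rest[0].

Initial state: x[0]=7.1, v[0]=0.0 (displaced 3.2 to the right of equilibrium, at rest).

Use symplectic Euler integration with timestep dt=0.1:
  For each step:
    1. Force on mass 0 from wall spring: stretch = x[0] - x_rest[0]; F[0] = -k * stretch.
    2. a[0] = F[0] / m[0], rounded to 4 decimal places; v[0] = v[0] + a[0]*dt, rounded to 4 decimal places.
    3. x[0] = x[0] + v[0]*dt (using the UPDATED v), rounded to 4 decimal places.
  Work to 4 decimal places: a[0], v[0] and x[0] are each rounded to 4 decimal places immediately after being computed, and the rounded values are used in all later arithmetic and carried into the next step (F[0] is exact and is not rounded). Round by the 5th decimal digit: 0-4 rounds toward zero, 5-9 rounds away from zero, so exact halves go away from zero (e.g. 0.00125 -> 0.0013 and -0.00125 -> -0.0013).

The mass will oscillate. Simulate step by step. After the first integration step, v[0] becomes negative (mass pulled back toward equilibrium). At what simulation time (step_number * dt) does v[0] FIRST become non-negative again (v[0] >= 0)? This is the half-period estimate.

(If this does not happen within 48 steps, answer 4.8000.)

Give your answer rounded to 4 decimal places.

Answer: 2.0000

Derivation:
Step 0: x=[7.1000] v=[0.0000]
Step 1: x=[7.0209] v=[-0.7906]
Step 2: x=[6.8647] v=[-1.5617]
Step 3: x=[6.6353] v=[-2.2942]
Step 4: x=[6.3383] v=[-2.9700]
Step 5: x=[5.9811] v=[-3.5724]
Step 6: x=[5.5724] v=[-4.0866]
Step 7: x=[5.1224] v=[-4.4998]
Step 8: x=[4.6422] v=[-4.8018]
Step 9: x=[4.1437] v=[-4.9852]
Step 10: x=[3.6392] v=[-5.0454]
Step 11: x=[3.1411] v=[-4.9810]
Step 12: x=[2.6618] v=[-4.7935]
Step 13: x=[2.2130] v=[-4.4876]
Step 14: x=[1.8059] v=[-4.0708]
Step 15: x=[1.4506] v=[-3.5534]
Step 16: x=[1.1558] v=[-2.9483]
Step 17: x=[0.9288] v=[-2.2703]
Step 18: x=[0.7752] v=[-1.5362]
Step 19: x=[0.6988] v=[-0.7642]
Step 20: x=[0.7015] v=[0.0267]
First v>=0 after going negative at step 20, time=2.0000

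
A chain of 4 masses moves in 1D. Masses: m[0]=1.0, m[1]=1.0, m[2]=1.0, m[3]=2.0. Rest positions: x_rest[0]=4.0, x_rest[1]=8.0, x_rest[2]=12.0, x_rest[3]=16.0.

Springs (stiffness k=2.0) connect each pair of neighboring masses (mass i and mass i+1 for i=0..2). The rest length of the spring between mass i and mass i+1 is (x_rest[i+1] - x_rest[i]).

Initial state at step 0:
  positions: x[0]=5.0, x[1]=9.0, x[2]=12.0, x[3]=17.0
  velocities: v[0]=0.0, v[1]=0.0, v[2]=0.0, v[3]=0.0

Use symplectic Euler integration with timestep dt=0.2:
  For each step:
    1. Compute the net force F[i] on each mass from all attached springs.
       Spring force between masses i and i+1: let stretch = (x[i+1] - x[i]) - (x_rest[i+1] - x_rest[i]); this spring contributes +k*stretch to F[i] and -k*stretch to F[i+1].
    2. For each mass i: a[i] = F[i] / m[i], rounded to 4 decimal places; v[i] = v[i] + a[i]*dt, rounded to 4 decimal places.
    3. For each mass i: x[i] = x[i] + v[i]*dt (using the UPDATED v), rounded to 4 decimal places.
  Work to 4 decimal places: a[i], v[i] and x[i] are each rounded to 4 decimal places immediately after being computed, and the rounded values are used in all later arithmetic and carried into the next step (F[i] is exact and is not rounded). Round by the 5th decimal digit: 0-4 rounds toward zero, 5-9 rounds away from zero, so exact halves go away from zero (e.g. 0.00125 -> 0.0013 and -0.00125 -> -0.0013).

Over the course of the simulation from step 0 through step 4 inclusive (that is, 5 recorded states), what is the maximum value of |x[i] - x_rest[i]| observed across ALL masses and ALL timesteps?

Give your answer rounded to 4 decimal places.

Step 0: x=[5.0000 9.0000 12.0000 17.0000] v=[0.0000 0.0000 0.0000 0.0000]
Step 1: x=[5.0000 8.9200 12.1600 16.9600] v=[0.0000 -0.4000 0.8000 -0.2000]
Step 2: x=[4.9936 8.7856 12.4448 16.8880] v=[-0.0320 -0.6720 1.4240 -0.3600]
Step 3: x=[4.9706 8.6406 12.7923 16.7983] v=[-0.1152 -0.7251 1.7376 -0.4486]
Step 4: x=[4.9212 8.5341 13.1282 16.7083] v=[-0.2472 -0.5324 1.6793 -0.4498]
Max displacement = 1.1282

Answer: 1.1282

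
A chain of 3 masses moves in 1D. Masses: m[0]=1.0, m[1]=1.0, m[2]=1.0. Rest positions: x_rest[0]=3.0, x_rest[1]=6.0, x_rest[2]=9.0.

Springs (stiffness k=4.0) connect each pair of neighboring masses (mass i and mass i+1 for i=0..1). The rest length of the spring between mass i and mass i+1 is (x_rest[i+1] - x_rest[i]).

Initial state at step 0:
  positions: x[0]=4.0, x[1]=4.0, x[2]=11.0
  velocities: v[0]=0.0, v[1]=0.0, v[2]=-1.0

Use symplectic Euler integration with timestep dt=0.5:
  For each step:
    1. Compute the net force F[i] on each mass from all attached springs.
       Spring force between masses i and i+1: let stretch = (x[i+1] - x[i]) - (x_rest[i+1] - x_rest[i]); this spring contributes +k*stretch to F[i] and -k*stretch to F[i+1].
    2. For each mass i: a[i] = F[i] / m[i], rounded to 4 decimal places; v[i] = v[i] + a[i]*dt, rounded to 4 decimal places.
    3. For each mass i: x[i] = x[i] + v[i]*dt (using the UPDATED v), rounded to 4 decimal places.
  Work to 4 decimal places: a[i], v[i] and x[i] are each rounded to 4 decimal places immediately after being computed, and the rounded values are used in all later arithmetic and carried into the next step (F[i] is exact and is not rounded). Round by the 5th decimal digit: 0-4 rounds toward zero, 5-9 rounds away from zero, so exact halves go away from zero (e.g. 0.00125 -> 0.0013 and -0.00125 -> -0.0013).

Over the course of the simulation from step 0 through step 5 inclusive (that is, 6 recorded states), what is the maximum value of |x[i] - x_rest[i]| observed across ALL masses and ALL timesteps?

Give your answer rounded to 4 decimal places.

Answer: 5.0000

Derivation:
Step 0: x=[4.0000 4.0000 11.0000] v=[0.0000 0.0000 -1.0000]
Step 1: x=[1.0000 11.0000 6.5000] v=[-6.0000 14.0000 -9.0000]
Step 2: x=[5.0000 3.5000 9.5000] v=[8.0000 -15.0000 6.0000]
Step 3: x=[4.5000 3.5000 9.5000] v=[-1.0000 0.0000 0.0000]
Step 4: x=[0.0000 10.5000 6.5000] v=[-9.0000 14.0000 -6.0000]
Step 5: x=[3.0000 3.0000 10.5000] v=[6.0000 -15.0000 8.0000]
Max displacement = 5.0000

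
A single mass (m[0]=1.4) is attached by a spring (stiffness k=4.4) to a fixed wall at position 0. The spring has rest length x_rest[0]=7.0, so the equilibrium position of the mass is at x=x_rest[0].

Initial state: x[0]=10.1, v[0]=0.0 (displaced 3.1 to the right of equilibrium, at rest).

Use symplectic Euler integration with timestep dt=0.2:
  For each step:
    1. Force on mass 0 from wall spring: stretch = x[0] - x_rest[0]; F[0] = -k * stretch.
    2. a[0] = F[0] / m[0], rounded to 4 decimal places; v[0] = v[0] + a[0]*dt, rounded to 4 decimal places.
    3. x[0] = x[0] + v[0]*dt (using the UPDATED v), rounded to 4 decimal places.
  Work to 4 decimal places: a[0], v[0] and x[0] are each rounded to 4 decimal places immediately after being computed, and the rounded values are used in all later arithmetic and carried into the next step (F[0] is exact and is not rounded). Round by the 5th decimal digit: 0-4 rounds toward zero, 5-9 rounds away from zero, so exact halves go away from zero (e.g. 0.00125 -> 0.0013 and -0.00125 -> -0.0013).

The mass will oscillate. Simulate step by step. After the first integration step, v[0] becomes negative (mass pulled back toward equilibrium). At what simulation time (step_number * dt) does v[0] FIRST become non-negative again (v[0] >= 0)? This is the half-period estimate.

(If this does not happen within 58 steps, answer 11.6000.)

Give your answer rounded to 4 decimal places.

Answer: 1.8000

Derivation:
Step 0: x=[10.1000] v=[0.0000]
Step 1: x=[9.7103] v=[-1.9486]
Step 2: x=[8.9799] v=[-3.6522]
Step 3: x=[8.0006] v=[-4.8967]
Step 4: x=[6.8955] v=[-5.5256]
Step 5: x=[5.8035] v=[-5.4599]
Step 6: x=[4.8619] v=[-4.7078]
Step 7: x=[4.1891] v=[-3.3639]
Step 8: x=[3.8697] v=[-1.5970]
Step 9: x=[3.9438] v=[0.3706]
First v>=0 after going negative at step 9, time=1.8000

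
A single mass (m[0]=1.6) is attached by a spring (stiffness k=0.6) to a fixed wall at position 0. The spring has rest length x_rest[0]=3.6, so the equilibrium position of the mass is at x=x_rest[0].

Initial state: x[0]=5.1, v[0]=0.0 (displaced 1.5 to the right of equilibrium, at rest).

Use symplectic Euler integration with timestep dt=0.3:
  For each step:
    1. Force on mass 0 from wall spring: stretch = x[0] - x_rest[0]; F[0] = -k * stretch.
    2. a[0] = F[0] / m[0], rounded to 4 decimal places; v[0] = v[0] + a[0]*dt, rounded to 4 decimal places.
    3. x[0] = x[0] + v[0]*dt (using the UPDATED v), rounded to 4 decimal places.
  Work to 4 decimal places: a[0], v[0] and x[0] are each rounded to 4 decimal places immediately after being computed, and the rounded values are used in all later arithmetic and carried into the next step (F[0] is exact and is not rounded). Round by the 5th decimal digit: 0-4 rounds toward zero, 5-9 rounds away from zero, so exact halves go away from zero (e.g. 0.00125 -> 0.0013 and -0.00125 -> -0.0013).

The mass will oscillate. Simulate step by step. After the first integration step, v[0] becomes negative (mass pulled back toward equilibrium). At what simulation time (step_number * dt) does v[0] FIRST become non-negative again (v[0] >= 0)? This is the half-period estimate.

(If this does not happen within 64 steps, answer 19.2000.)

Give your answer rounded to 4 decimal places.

Step 0: x=[5.1000] v=[0.0000]
Step 1: x=[5.0494] v=[-0.1688]
Step 2: x=[4.9498] v=[-0.3319]
Step 3: x=[4.8047] v=[-0.4838]
Step 4: x=[4.6189] v=[-0.6193]
Step 5: x=[4.3987] v=[-0.7339]
Step 6: x=[4.1516] v=[-0.8238]
Step 7: x=[3.8858] v=[-0.8859]
Step 8: x=[3.6104] v=[-0.9181]
Step 9: x=[3.3346] v=[-0.9193]
Step 10: x=[3.0678] v=[-0.8895]
Step 11: x=[2.8189] v=[-0.8296]
Step 12: x=[2.5964] v=[-0.7417]
Step 13: x=[2.4078] v=[-0.6288]
Step 14: x=[2.2594] v=[-0.4947]
Step 15: x=[2.1562] v=[-0.3439]
Step 16: x=[2.1018] v=[-0.1815]
Step 17: x=[2.0979] v=[-0.0130]
Step 18: x=[2.1447] v=[0.1560]
First v>=0 after going negative at step 18, time=5.4000

Answer: 5.4000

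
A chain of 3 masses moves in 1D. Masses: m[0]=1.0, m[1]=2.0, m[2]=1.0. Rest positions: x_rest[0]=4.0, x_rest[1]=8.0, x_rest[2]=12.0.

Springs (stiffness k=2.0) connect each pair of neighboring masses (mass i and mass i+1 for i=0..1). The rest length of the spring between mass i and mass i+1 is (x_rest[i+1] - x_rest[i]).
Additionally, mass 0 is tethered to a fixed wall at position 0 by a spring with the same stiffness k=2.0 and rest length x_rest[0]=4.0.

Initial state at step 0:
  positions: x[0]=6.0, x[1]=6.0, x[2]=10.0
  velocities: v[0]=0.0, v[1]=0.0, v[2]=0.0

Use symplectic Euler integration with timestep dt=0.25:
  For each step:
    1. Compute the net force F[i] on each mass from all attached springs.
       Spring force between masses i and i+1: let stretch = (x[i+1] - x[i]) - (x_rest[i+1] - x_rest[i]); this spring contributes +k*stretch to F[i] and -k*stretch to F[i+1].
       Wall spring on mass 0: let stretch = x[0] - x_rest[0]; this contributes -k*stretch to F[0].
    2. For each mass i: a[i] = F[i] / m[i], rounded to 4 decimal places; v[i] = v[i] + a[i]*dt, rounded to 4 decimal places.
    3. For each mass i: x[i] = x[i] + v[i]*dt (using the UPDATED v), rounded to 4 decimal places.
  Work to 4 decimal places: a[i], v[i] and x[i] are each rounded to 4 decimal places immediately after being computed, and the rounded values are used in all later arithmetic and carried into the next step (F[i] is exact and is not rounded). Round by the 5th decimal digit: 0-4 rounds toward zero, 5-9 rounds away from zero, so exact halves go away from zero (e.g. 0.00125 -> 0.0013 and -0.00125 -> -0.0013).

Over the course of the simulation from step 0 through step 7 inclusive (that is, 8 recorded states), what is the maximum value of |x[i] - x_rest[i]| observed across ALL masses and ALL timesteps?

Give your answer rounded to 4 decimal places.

Step 0: x=[6.0000 6.0000 10.0000] v=[0.0000 0.0000 0.0000]
Step 1: x=[5.2500 6.2500 10.0000] v=[-3.0000 1.0000 0.0000]
Step 2: x=[3.9688 6.6719 10.0313] v=[-5.1250 1.6875 0.1250]
Step 3: x=[2.5293 7.1348 10.1426] v=[-5.7579 1.8516 0.4453]
Step 4: x=[1.3494 7.4979 10.3780] v=[-4.7198 1.4522 0.9414]
Step 5: x=[0.7693 7.6567 10.7534] v=[-2.3203 0.6351 1.5014]
Step 6: x=[0.9540 7.5786 11.2417] v=[0.7388 -0.3126 1.9531]
Step 7: x=[1.8475 7.3154 11.7721] v=[3.5741 -1.0530 2.1216]
Max displacement = 3.2307

Answer: 3.2307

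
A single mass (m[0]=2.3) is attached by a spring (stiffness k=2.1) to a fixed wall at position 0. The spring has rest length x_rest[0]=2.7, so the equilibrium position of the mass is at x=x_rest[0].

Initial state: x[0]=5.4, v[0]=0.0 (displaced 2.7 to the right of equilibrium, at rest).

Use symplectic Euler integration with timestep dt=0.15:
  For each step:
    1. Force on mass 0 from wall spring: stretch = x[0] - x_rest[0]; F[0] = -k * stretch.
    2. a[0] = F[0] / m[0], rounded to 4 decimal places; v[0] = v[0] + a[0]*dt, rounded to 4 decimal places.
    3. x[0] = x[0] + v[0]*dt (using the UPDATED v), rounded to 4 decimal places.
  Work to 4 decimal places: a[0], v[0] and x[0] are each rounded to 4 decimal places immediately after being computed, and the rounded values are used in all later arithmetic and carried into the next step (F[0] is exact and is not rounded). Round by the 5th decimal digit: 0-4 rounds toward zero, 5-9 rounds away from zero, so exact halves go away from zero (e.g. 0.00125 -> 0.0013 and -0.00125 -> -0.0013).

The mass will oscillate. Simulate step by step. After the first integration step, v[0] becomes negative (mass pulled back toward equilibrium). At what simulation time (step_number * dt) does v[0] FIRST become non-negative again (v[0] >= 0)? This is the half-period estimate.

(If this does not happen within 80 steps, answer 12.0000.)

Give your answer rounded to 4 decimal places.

Step 0: x=[5.4000] v=[0.0000]
Step 1: x=[5.3445] v=[-0.3698]
Step 2: x=[5.2347] v=[-0.7320]
Step 3: x=[5.0728] v=[-1.0791]
Step 4: x=[4.8622] v=[-1.4041]
Step 5: x=[4.6072] v=[-1.7002]
Step 6: x=[4.3130] v=[-1.9614]
Step 7: x=[3.9857] v=[-2.1823]
Step 8: x=[3.6319] v=[-2.3584]
Step 9: x=[3.2590] v=[-2.4860]
Step 10: x=[2.8746] v=[-2.5626]
Step 11: x=[2.4866] v=[-2.5865]
Step 12: x=[2.1030] v=[-2.5573]
Step 13: x=[1.7317] v=[-2.4755]
Step 14: x=[1.3803] v=[-2.3429]
Step 15: x=[1.0560] v=[-2.1622]
Step 16: x=[0.7654] v=[-1.9371]
Step 17: x=[0.5146] v=[-1.6721]
Step 18: x=[0.3087] v=[-1.3728]
Step 19: x=[0.1519] v=[-1.0453]
Step 20: x=[0.0475] v=[-0.6963]
Step 21: x=[-0.0025] v=[-0.3330]
Step 22: x=[0.0031] v=[0.0371]
First v>=0 after going negative at step 22, time=3.3000

Answer: 3.3000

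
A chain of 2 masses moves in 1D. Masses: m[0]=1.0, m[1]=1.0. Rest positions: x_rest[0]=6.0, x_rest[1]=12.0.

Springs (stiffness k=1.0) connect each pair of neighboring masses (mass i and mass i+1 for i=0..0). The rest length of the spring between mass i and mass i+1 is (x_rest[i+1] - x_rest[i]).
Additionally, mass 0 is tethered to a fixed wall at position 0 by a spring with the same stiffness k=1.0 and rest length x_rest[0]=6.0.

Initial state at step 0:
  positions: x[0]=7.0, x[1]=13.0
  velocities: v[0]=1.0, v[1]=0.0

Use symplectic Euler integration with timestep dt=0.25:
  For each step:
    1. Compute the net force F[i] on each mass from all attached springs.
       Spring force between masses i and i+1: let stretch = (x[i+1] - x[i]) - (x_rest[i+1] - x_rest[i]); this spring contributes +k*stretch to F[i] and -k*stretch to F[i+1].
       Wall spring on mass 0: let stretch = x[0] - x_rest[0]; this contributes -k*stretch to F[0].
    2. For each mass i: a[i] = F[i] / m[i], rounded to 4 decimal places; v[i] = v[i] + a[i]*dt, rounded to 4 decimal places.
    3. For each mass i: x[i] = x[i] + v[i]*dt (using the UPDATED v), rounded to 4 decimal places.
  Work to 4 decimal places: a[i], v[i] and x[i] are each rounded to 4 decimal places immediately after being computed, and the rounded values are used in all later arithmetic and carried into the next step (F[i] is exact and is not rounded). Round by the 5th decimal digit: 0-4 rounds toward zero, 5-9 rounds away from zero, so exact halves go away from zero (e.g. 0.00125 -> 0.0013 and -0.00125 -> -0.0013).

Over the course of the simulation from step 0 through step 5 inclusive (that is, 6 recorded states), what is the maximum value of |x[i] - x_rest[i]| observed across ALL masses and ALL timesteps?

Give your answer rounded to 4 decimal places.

Answer: 1.2928

Derivation:
Step 0: x=[7.0000 13.0000] v=[1.0000 0.0000]
Step 1: x=[7.1875 13.0000] v=[0.7500 0.0000]
Step 2: x=[7.2891 13.0117] v=[0.4063 0.0469]
Step 3: x=[7.2928 13.0408] v=[0.0147 0.1163]
Step 4: x=[7.1999 13.0856] v=[-0.3715 0.1793]
Step 5: x=[7.0249 13.1376] v=[-0.7001 0.2079]
Max displacement = 1.2928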